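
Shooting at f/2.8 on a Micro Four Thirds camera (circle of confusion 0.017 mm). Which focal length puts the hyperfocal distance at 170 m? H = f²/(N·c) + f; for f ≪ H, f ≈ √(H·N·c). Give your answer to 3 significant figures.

From H = f²/(N·c) + f, with f ≪ H: f ≈ √(H·N·c) = √(170000 × 2.8 × 0.017) = √8092.0 ≈ 89.96 mm.
Exact: f² + N·c·f − N·c·H = 0 ⇒ f = (−N·c + √((N·c)² + 4·N·c·H))/2 = (−0.0476 + √32368)/2 ≈ 89.932 mm ≈ 89.9 mm.

89.9 mm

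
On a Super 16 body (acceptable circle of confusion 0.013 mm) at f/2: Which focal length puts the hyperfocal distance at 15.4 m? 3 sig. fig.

From H = f²/(N·c) + f, with f ≪ H: f ≈ √(H·N·c) = √(15400 × 2 × 0.013) = √400.40 ≈ 20.01 mm.
The +f correction barely moves this — solving exactly, f² + N·c·f − N·c·H = 0 ⇒ f = (−N·c + √((N·c)² + 4·N·c·H))/2 = (−0.026 + √1601.6)/2 ≈ 19.997 mm, so f ≈ 20.0 mm.

20.0 mm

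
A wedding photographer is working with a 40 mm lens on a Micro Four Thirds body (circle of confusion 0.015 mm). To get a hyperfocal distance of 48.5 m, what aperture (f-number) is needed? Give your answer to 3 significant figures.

Rearrange H = f²/(N·c) + f for N: N = f² / ((H − f)·c).
N = 40² / ((48500 − 40) × 0.015) = 1600 / 726.9 ≈ 2.20.

f/2.20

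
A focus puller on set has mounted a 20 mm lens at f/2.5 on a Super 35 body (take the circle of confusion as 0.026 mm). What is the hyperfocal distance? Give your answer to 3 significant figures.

Hyperfocal distance H = f²/(N·c) + f = 20²/(2.5 × 0.026) + 20 = 400/0.065 + 20 ≈ 6173.8 mm ≈ 6.17 m.

6.17 m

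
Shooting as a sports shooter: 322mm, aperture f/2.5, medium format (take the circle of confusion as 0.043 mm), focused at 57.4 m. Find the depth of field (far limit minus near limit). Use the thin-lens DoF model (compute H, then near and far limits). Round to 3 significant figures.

Hyperfocal distance H = f²/(N·c) + f = 322²/(2.5 × 0.043) + 322 = 103684/0.1075 + 322 ≈ 964824.3 mm ≈ 964.8 m.
Near limit Dn = s·(H − f)/(H + s − 2f) = 57400 × (964824.3 − 322) / (964824.3 + 57400 − 2 × 322) = 57400 × 964502.3 / 1021580.3 ≈ 54192.9 mm.
Far limit Df = s·(H − f)/(H − s) = 57400 × (964824.3 − 322) / (964824.3 − 57400) = 57400 × 964502.3 / 907424.3 ≈ 61010.5 mm.
Depth of field = Df − Dn = 61010.5 − 54192.9 ≈ 6817.6 mm ≈ 6.82 m.

6.82 m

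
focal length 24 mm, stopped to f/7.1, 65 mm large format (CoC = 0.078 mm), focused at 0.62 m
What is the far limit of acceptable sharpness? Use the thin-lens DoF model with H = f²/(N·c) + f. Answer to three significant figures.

Hyperfocal distance H = f²/(N·c) + f = 24²/(7.1 × 0.078) + 24 = 576/0.5538 + 24 ≈ 1064.1 mm ≈ 1.064 m.
Far limit Df = s·(H − f)/(H − s) = 620 × (1064.1 − 24) / (1064.1 − 620) = 620 × 1040.1 / 444.1 ≈ 1452.1 mm ≈ 1.45 m.

1.45 m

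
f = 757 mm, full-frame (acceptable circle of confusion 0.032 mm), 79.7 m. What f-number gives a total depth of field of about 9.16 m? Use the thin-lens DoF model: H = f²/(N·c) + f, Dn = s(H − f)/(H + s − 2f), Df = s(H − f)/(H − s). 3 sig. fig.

Write h = H − f = f²/(N·c). The thin-lens limits are Dn = s·h/(h + (s−f)) and Df = s·h/(h − (s−f)), so DoF = Df − Dn = 2·s·(s−f)·h / (h² − (s−f)²).
That is a quadratic in h: DoF·h² − 2·s·(s−f)·h − DoF·(s−f)² = 0 ⇒ h = (s−f)·(s + √(s² + DoF²)) / DoF = 78943 × (79700 + √(79700² + 9160²)) / 9160 = 78943 × (79700 + 80224.7) / 9160 ≈ 1378268 mm.
Then N = f²/(c·h) = 757² / (0.032 × 1378268) = 573049 / 44105 ≈ 13.

f/13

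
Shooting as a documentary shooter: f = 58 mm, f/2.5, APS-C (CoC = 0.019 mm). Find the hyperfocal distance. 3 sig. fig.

70.9 m

Hyperfocal distance H = f²/(N·c) + f = 58²/(2.5 × 0.019) + 58 = 3364/0.0475 + 58 ≈ 70879.1 mm ≈ 70.9 m.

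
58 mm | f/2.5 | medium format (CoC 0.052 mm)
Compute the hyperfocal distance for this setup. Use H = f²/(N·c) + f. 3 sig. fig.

25.9 m

Hyperfocal distance H = f²/(N·c) + f = 58²/(2.5 × 0.052) + 58 = 3364/0.13 + 58 ≈ 25934.9 mm ≈ 25.9 m.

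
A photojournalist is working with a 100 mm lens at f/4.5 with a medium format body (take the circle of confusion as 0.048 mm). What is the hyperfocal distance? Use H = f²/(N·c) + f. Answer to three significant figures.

46.4 m

Hyperfocal distance H = f²/(N·c) + f = 100²/(4.5 × 0.048) + 100 = 10000/0.216 + 100 ≈ 46396.3 mm ≈ 46.4 m.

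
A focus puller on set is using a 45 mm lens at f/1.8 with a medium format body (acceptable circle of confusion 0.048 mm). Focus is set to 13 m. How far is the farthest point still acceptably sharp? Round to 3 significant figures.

Hyperfocal distance H = f²/(N·c) + f = 45²/(1.8 × 0.048) + 45 = 2025/0.0864 + 45 ≈ 23482.5 mm ≈ 23.48 m.
Far limit Df = s·(H − f)/(H − s) = 13000 × (23482.5 − 45) / (23482.5 − 13000) = 13000 × 23437.5 / 10482.5 ≈ 29066 mm ≈ 29.1 m.

29.1 m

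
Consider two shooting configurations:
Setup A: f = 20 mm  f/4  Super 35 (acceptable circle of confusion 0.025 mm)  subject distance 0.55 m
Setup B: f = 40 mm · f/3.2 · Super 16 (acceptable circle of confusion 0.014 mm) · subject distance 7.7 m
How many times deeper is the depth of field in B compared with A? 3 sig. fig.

Setup A: H = 20²/(4×0.025) + 20 ≈ 4020.0 mm; DoF = Df − Dn = 634.01 − 485.65 ≈ 148.36 mm.
Setup B: H = 40²/(3.2×0.014) + 40 ≈ 35754.3 mm; DoF = Df − Dn = 9802.4 − 6340.2 ≈ 3462.2 mm.
Ratio = 3462.2 / 148.36 ≈ 23.3.

23.3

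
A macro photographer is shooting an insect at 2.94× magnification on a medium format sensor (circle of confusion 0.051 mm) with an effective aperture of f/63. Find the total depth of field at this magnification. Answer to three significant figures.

0.743 mm

At magnification m, DoF ≈ 2·N_eff·c/m² = 2 × 63 × 0.051 / 2.94² = 6.426 / 8.644 ≈ 0.743 mm.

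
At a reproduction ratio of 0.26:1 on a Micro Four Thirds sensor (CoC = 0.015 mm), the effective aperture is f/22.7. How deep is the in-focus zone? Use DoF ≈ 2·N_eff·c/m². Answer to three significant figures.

At magnification m, DoF ≈ 2·N_eff·c/m² = 2 × 22.7 × 0.015 / 0.26² = 0.681 / 0.0676 ≈ 10.1 mm.

10.1 mm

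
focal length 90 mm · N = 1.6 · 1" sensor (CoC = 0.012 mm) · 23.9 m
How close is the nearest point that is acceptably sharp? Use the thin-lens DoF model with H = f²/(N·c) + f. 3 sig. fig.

Hyperfocal distance H = f²/(N·c) + f = 90²/(1.6 × 0.012) + 90 = 8100/0.0192 + 90 ≈ 421965.0 mm ≈ 422.0 m.
Near limit Dn = s·(H − f)/(H + s − 2f) = 23900 × (421965.0 − 90) / (421965.0 + 23900 − 2 × 90) = 23900 × 421875.0 / 445685.0 ≈ 22623 mm ≈ 22.6 m.

22.6 m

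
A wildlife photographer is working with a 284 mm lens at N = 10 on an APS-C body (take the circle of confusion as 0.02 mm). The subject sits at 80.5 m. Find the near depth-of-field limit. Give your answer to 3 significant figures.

67.1 m

Hyperfocal distance H = f²/(N·c) + f = 284²/(10 × 0.02) + 284 = 80656/0.2 + 284 ≈ 403564.0 mm ≈ 403.6 m.
Near limit Dn = s·(H − f)/(H + s − 2f) = 80500 × (403564.0 − 284) / (403564.0 + 80500 − 2 × 284) = 80500 × 403280.0 / 483496.0 ≈ 67144 mm ≈ 67.1 m.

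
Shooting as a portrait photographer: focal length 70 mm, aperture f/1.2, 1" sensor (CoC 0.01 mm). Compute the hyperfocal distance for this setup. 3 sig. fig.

408 m

Hyperfocal distance H = f²/(N·c) + f = 70²/(1.2 × 0.01) + 70 = 4900/0.012 + 70 ≈ 408403.3 mm ≈ 408 m.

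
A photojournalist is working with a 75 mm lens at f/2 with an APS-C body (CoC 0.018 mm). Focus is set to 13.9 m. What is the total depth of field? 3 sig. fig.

2.48 m

Hyperfocal distance H = f²/(N·c) + f = 75²/(2 × 0.018) + 75 = 5625/0.036 + 75 ≈ 156325.0 mm ≈ 156.3 m.
Near limit Dn = s·(H − f)/(H + s − 2f) = 13900 × (156325.0 − 75) / (156325.0 + 13900 − 2 × 75) = 13900 × 156250.0 / 170075.0 ≈ 12770.1 mm.
Far limit Df = s·(H − f)/(H − s) = 13900 × (156325.0 − 75) / (156325.0 − 13900) = 13900 × 156250.0 / 142425.0 ≈ 15249.3 mm.
Depth of field = Df − Dn = 15249.3 − 12770.1 ≈ 2479.2 mm ≈ 2.48 m.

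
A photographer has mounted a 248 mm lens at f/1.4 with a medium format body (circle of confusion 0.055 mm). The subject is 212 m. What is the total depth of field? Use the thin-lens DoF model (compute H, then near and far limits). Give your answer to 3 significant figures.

121 m

Hyperfocal distance H = f²/(N·c) + f = 248²/(1.4 × 0.055) + 248 = 61504/0.077 + 248 ≈ 799001.2 mm ≈ 799.0 m.
Near limit Dn = s·(H − f)/(H + s − 2f) = 212000 × (799001.2 − 248) / (799001.2 + 212000 − 2 × 248) = 212000 × 798753.2 / 1010505.2 ≈ 167575 mm.
Far limit Df = s·(H − f)/(H − s) = 212000 × (799001.2 − 248) / (799001.2 − 212000) = 212000 × 798753.2 / 587001.2 ≈ 288476 mm.
Depth of field = Df − Dn = 288476 − 167575 ≈ 120901 mm ≈ 121 m.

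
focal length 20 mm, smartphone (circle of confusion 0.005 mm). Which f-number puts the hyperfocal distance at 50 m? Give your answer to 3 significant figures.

Rearrange H = f²/(N·c) + f for N: N = f² / ((H − f)·c).
N = 20² / ((50000 − 20) × 0.005) = 400 / 249.9 ≈ 1.60.

f/1.60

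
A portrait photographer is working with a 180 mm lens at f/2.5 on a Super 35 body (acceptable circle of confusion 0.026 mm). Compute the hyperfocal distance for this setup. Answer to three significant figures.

499 m

Hyperfocal distance H = f²/(N·c) + f = 180²/(2.5 × 0.026) + 180 = 32400/0.065 + 180 ≈ 498641.5 mm ≈ 499 m.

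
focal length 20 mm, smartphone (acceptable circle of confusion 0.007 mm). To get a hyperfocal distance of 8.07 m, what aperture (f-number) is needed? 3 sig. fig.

Rearrange H = f²/(N·c) + f for N: N = f² / ((H − f)·c).
N = 20² / ((8070 − 20) × 0.007) = 400 / 56.35 ≈ 7.10.

f/7.10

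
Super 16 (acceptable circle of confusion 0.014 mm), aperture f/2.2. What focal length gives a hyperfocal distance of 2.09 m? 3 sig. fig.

From H = f²/(N·c) + f, with f ≪ H: f ≈ √(H·N·c) = √(2090 × 2.2 × 0.014) = √64.372 ≈ 8.023 mm.
Exact: f² + N·c·f − N·c·H = 0 ⇒ f = (−N·c + √((N·c)² + 4·N·c·H))/2 = (−0.0308 + √257.49)/2 ≈ 8.0078 mm ≈ 8.01 mm.

8.01 mm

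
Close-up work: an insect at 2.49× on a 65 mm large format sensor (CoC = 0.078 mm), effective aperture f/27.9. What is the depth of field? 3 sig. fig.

0.702 mm

At magnification m, DoF ≈ 2·N_eff·c/m² = 2 × 27.9 × 0.078 / 2.49² = 4.352 / 6.2 ≈ 0.702 mm.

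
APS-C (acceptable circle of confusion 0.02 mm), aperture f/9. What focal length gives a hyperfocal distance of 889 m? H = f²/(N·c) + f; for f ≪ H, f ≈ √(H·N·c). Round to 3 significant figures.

400 mm

From H = f²/(N·c) + f, with f ≪ H: f ≈ √(H·N·c) = √(889000 × 9 × 0.02) = √160020 ≈ 400.0 mm.
The +f correction barely moves this — solving exactly, f² + N·c·f − N·c·H = 0 ⇒ f = (−N·c + √((N·c)² + 4·N·c·H))/2 = (−0.18 + √640080)/2 ≈ 399.94 mm, so f ≈ 400 mm.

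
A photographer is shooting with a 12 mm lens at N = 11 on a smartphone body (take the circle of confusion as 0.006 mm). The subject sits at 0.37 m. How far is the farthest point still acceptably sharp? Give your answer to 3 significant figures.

Hyperfocal distance H = f²/(N·c) + f = 12²/(11 × 0.006) + 12 = 144/0.066 + 12 ≈ 2193.8 mm ≈ 2.194 m.
Far limit Df = s·(H − f)/(H − s) = 370 × (2193.8 − 12) / (2193.8 − 370) = 370 × 2181.8 / 1823.8 ≈ 442.63 mm.

443 mm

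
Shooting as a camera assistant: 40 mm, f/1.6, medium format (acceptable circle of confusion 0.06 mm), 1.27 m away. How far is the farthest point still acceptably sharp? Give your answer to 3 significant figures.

Hyperfocal distance H = f²/(N·c) + f = 40²/(1.6 × 0.06) + 40 = 1600/0.096 + 40 ≈ 16706.7 mm ≈ 16.71 m.
Far limit Df = s·(H − f)/(H − s) = 1270 × (16706.7 − 40) / (16706.7 − 1270) = 1270 × 16666.7 / 15436.7 ≈ 1371.2 mm ≈ 1.37 m.

1.37 m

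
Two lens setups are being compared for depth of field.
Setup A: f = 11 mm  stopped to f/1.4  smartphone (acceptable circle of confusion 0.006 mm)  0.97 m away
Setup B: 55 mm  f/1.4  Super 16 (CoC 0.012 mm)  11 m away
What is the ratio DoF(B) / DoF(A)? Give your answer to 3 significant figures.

10.3

Setup A: H = 11²/(1.4×0.006) + 11 ≈ 14415.8 mm; DoF = Df − Dn = 1039.18 − 909.45 ≈ 129.73 mm.
Setup B: H = 55²/(1.4×0.012) + 55 ≈ 180114.5 mm; DoF = Df − Dn = 11711.9 − 10369.7 ≈ 1342.2 mm.
Ratio = 1342.2 / 129.73 ≈ 10.3.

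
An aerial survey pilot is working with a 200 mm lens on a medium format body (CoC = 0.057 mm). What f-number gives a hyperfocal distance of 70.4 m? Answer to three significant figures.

Rearrange H = f²/(N·c) + f for N: N = f² / ((H − f)·c).
N = 200² / ((70400 − 200) × 0.057) = 40000 / 4001 ≈ 10.

f/10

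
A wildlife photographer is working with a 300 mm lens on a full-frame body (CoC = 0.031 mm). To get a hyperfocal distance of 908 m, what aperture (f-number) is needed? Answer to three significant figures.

Rearrange H = f²/(N·c) + f for N: N = f² / ((H − f)·c).
N = 300² / ((908000 − 300) × 0.031) = 90000 / 28139 ≈ 3.20.

f/3.20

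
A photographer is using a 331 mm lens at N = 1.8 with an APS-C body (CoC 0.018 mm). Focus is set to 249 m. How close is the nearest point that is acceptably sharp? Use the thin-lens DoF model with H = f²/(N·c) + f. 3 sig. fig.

232 m

Hyperfocal distance H = f²/(N·c) + f = 331²/(1.8 × 0.018) + 331 = 109561/0.0324 + 331 ≈ 3381843.3 mm ≈ 3382 m.
Near limit Dn = s·(H − f)/(H + s − 2f) = 249000 × (3381843.3 − 331) / (3381843.3 + 249000 − 2 × 331) = 249000 × 3381512.3 / 3630181.3 ≈ 231943 mm ≈ 232 m.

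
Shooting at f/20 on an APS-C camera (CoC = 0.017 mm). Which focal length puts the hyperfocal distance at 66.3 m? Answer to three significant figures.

150 mm

From H = f²/(N·c) + f, with f ≪ H: f ≈ √(H·N·c) = √(66300 × 20 × 0.017) = √22542 ≈ 150.1 mm.
The +f correction barely moves this — solving exactly, f² + N·c·f − N·c·H = 0 ⇒ f = (−N·c + √((N·c)² + 4·N·c·H))/2 = (−0.34 + √90168)/2 ≈ 149.97 mm, so f ≈ 150 mm.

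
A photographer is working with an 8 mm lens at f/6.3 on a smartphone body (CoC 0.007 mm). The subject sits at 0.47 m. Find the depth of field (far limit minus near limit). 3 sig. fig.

Hyperfocal distance H = f²/(N·c) + f = 8²/(6.3 × 0.007) + 8 = 64/0.0441 + 8 ≈ 1459.2 mm ≈ 1.459 m.
Near limit Dn = s·(H − f)/(H + s − 2f) = 470 × (1459.2 − 8) / (1459.2 + 470 − 2 × 8) = 470 × 1451.2 / 1913.2 ≈ 356.51 mm.
Far limit Df = s·(H − f)/(H − s) = 470 × (1459.2 − 8) / (1459.2 − 470) = 470 × 1451.2 / 989.2 ≈ 689.50 mm.
Depth of field = Df − Dn = 689.50 − 356.51 ≈ 332.99 mm.

333 mm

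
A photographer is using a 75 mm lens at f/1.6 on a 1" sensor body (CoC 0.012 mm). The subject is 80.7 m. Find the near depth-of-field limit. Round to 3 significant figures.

Hyperfocal distance H = f²/(N·c) + f = 75²/(1.6 × 0.012) + 75 = 5625/0.0192 + 75 ≈ 293043.8 mm ≈ 293.0 m.
Near limit Dn = s·(H − f)/(H + s − 2f) = 80700 × (293043.8 − 75) / (293043.8 + 80700 − 2 × 75) = 80700 × 292968.8 / 373593.8 ≈ 63284 mm ≈ 63.3 m.

63.3 m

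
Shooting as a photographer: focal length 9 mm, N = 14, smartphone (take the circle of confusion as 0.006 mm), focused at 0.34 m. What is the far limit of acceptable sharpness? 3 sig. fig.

0.518 m

Hyperfocal distance H = f²/(N·c) + f = 9²/(14 × 0.006) + 9 = 81/0.084 + 9 ≈ 973.3 mm ≈ 0.973 m.
Far limit Df = s·(H − f)/(H − s) = 340 × (973.3 − 9) / (973.3 − 340) = 340 × 964.3 / 633.3 ≈ 517.71 mm ≈ 0.518 m.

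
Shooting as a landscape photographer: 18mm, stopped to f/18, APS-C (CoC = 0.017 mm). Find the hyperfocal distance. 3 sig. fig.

Hyperfocal distance H = f²/(N·c) + f = 18²/(18 × 0.017) + 18 = 324/0.306 + 18 ≈ 1076.8 mm ≈ 1.08 m.

1.08 m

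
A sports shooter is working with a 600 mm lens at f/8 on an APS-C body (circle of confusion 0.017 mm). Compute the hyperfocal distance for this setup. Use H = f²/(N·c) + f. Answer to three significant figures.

Hyperfocal distance H = f²/(N·c) + f = 600²/(8 × 0.017) + 600 = 360000/0.136 + 600 ≈ 2647658.8 mm ≈ 2650 m.

2650 m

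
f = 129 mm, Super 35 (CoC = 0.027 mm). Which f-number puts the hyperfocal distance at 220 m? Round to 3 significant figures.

Rearrange H = f²/(N·c) + f for N: N = f² / ((H − f)·c).
N = 129² / ((220000 − 129) × 0.027) = 16641 / 5937 ≈ 2.80.

f/2.80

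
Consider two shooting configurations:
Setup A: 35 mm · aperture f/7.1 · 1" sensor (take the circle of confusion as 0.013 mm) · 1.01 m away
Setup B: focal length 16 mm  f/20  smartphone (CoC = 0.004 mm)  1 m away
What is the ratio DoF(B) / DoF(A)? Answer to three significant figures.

Setup A: H = 35²/(7.1×0.013) + 35 ≈ 13306.9 mm; DoF = Df − Dn = 1090.08 − 940.88 ≈ 149.20 mm.
Setup B: H = 16²/(20×0.004) + 16 ≈ 3216.0 mm; DoF = Df − Dn = 1444.04 − 764.82 ≈ 679.22 mm.
Ratio = 679.22 / 149.20 ≈ 4.55.

4.55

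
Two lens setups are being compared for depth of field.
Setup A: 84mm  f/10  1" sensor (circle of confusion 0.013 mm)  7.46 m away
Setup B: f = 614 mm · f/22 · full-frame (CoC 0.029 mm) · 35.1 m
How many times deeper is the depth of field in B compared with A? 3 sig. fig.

Setup A: H = 84²/(10×0.013) + 84 ≈ 54360.9 mm; DoF = Df − Dn = 8633.2 − 6567.5 ≈ 2065.7 mm.
Setup B: H = 614²/(22×0.029) + 614 ≈ 591516.8 mm; DoF = Df − Dn = 37275.5 − 33164.5 ≈ 4111.0 mm.
Ratio = 4111.0 / 2065.7 ≈ 1.99.

1.99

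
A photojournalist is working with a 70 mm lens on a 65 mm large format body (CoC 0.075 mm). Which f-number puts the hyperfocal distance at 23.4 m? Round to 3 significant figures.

Rearrange H = f²/(N·c) + f for N: N = f² / ((H − f)·c).
N = 70² / ((23400 − 70) × 0.075) = 4900 / 1750 ≈ 2.80.

f/2.80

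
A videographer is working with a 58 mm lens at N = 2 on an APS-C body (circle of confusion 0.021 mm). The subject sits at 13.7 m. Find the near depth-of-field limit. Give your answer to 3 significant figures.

11.7 m

Hyperfocal distance H = f²/(N·c) + f = 58²/(2 × 0.021) + 58 = 3364/0.042 + 58 ≈ 80153.2 mm ≈ 80.15 m.
Near limit Dn = s·(H − f)/(H + s − 2f) = 13700 × (80153.2 − 58) / (80153.2 + 13700 − 2 × 58) = 13700 × 80095.2 / 93737.2 ≈ 11706 mm ≈ 11.7 m.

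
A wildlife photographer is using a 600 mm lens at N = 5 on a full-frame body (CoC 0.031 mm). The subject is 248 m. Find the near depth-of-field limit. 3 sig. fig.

224 m

Hyperfocal distance H = f²/(N·c) + f = 600²/(5 × 0.031) + 600 = 360000/0.155 + 600 ≈ 2323180.6 mm ≈ 2323 m.
Near limit Dn = s·(H − f)/(H + s − 2f) = 248000 × (2323180.6 − 600) / (2323180.6 + 248000 − 2 × 600) = 248000 × 2322580.6 / 2569980.6 ≈ 224126 mm ≈ 224 m.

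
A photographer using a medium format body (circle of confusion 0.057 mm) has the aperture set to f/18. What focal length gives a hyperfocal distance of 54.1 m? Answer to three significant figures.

235 mm

From H = f²/(N·c) + f, with f ≪ H: f ≈ √(H·N·c) = √(54100 × 18 × 0.057) = √55507 ≈ 235.6 mm.
Exact: f² + N·c·f − N·c·H = 0 ⇒ f = (−N·c + √((N·c)² + 4·N·c·H))/2 = (−1.026 + √222027)/2 ≈ 235.09 mm ≈ 235 mm.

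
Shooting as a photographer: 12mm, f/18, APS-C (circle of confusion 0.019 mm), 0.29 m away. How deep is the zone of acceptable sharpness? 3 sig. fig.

Hyperfocal distance H = f²/(N·c) + f = 12²/(18 × 0.019) + 12 = 144/0.342 + 12 ≈ 433.1 mm ≈ 0.433 m.
Near limit Dn = s·(H − f)/(H + s − 2f) = 290 × (433.1 − 12) / (433.1 + 290 − 2 × 12) = 290 × 421.1 / 699.1 ≈ 174.67 mm.
Far limit Df = s·(H − f)/(H − s) = 290 × (433.1 − 12) / (433.1 − 290) = 290 × 421.1 / 143.1 ≈ 853.57 mm.
Depth of field = Df − Dn = 853.57 − 174.67 ≈ 678.90 mm ≈ 0.679 m.

0.679 m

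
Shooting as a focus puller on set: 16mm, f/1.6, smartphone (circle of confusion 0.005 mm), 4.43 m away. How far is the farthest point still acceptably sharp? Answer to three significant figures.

Hyperfocal distance H = f²/(N·c) + f = 16²/(1.6 × 0.005) + 16 = 256/0.008 + 16 ≈ 32016.0 mm ≈ 32.02 m.
Far limit Df = s·(H − f)/(H − s) = 4430 × (32016.0 − 16) / (32016.0 − 4430) = 4430 × 32000.0 / 27586.0 ≈ 5138.8 mm ≈ 5.14 m.

5.14 m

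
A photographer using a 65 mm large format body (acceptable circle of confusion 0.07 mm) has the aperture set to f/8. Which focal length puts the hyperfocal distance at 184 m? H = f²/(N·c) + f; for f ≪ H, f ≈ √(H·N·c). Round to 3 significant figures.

From H = f²/(N·c) + f, with f ≪ H: f ≈ √(H·N·c) = √(184000 × 8 × 0.07) = √103040 ≈ 321.0 mm.
The +f correction barely moves this — solving exactly, f² + N·c·f − N·c·H = 0 ⇒ f = (−N·c + √((N·c)² + 4·N·c·H))/2 = (−0.56 + √412160)/2 ≈ 320.72 mm, so f ≈ 321 mm.

321 mm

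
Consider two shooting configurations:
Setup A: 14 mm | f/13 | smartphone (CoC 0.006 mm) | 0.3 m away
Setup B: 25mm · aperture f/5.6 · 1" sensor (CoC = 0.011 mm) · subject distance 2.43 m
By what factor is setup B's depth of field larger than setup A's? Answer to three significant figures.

17.6

Setup A: H = 14²/(13×0.006) + 14 ≈ 2526.8 mm; DoF = Df − Dn = 338.530 − 269.344 ≈ 69.186 mm.
Setup B: H = 25²/(5.6×0.011) + 25 ≈ 10171.1 mm; DoF = Df − Dn = 3185.0 − 1964.4 ≈ 1220.6 mm.
Ratio = 1220.6 / 69.186 ≈ 17.6.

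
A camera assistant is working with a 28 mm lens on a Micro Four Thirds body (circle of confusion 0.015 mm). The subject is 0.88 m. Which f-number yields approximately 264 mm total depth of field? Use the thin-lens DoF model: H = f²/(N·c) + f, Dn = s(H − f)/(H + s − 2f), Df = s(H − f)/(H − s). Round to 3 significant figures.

f/9

Write h = H − f = f²/(N·c). The thin-lens limits are Dn = s·h/(h + (s−f)) and Df = s·h/(h − (s−f)), so DoF = Df − Dn = 2·s·(s−f)·h / (h² − (s−f)²).
That is a quadratic in h: DoF·h² − 2·s·(s−f)·h − DoF·(s−f)² = 0 ⇒ h = (s−f)·(s + √(s² + DoF²)) / DoF = 852 × (880 + √(880² + 264²)) / 264 = 852 × (880 + 918.747) / 264 ≈ 5805.0 mm.
Then N = f²/(c·h) = 28² / (0.015 × 5805.0) = 784 / 87.076 ≈ 9.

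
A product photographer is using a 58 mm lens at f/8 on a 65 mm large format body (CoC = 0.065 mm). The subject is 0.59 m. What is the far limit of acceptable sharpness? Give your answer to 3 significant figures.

Hyperfocal distance H = f²/(N·c) + f = 58²/(8 × 0.065) + 58 = 3364/0.52 + 58 ≈ 6527.2 mm ≈ 6.527 m.
Far limit Df = s·(H − f)/(H − s) = 590 × (6527.2 − 58) / (6527.2 − 590) = 590 × 6469.2 / 5937.2 ≈ 642.87 mm ≈ 0.643 m.

0.643 m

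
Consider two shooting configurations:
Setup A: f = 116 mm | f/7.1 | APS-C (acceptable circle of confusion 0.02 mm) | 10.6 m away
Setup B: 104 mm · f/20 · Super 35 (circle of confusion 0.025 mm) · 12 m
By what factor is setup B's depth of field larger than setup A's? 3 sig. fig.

Setup A: H = 116²/(7.1×0.02) + 116 ≈ 94876.6 mm; DoF = Df − Dn = 11918.6 − 9544.1 ≈ 2374.5 mm.
Setup B: H = 104²/(20×0.025) + 104 ≈ 21736.0 mm; DoF = Df − Dn = 26662 − 7742 ≈ 18920 mm.
Ratio = 18920 / 2374.5 ≈ 7.97.

7.97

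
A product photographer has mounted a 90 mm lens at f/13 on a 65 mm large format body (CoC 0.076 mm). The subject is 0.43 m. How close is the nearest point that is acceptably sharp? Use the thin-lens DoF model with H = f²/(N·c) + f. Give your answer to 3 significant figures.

413 mm

Hyperfocal distance H = f²/(N·c) + f = 90²/(13 × 0.076) + 90 = 8100/0.988 + 90 ≈ 8288.4 mm ≈ 8.288 m.
Near limit Dn = s·(H − f)/(H + s − 2f) = 430 × (8288.4 − 90) / (8288.4 + 430 − 2 × 90) = 430 × 8198.4 / 8538.4 ≈ 412.88 mm.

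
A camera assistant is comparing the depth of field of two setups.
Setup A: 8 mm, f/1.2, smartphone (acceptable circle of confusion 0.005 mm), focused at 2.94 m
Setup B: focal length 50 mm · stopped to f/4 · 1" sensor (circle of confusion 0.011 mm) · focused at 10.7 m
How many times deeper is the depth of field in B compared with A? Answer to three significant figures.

2.38

Setup A: H = 8²/(1.2×0.005) + 8 ≈ 10674.7 mm; DoF = Df − Dn = 4054.5 − 2306.1 ≈ 1748.4 mm.
Setup B: H = 50²/(4×0.011) + 50 ≈ 56868.2 mm; DoF = Df − Dn = 13168.3 − 9011.0 ≈ 4157.3 mm.
Ratio = 4157.3 / 1748.4 ≈ 2.38.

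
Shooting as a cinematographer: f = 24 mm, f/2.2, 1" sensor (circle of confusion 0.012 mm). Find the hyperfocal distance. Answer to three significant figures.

Hyperfocal distance H = f²/(N·c) + f = 24²/(2.2 × 0.012) + 24 = 576/0.0264 + 24 ≈ 21842.2 mm ≈ 21.8 m.

21.8 m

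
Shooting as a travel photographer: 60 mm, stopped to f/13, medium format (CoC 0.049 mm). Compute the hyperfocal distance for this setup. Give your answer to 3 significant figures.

Hyperfocal distance H = f²/(N·c) + f = 60²/(13 × 0.049) + 60 = 3600/0.637 + 60 ≈ 5711.5 mm ≈ 5.71 m.

5.71 m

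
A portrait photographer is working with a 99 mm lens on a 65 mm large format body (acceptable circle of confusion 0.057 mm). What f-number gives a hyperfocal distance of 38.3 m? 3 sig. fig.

Rearrange H = f²/(N·c) + f for N: N = f² / ((H − f)·c).
N = 99² / ((38300 − 99) × 0.057) = 9801 / 2177 ≈ 4.50.

f/4.50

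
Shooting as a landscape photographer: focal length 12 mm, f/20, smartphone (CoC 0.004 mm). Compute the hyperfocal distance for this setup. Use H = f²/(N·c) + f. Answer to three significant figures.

Hyperfocal distance H = f²/(N·c) + f = 12²/(20 × 0.004) + 12 = 144/0.08 + 12 ≈ 1812.0 mm ≈ 1.81 m.

1.81 m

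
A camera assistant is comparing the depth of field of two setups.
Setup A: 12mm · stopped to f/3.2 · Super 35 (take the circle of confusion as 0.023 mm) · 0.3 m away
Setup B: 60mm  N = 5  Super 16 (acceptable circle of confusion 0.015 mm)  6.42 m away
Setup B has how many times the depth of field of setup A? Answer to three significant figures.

19.2

Setup A: H = 12²/(3.2×0.023) + 12 ≈ 1968.5 mm; DoF = Df − Dn = 351.782 − 261.506 ≈ 90.276 mm.
Setup B: H = 60²/(5×0.015) + 60 ≈ 48060.0 mm; DoF = Df − Dn = 7400.6 − 5668.9 ≈ 1731.7 mm.
Ratio = 1731.7 / 90.276 ≈ 19.2.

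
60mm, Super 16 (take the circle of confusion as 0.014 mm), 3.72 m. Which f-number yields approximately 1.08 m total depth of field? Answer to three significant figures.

f/9.99

Write h = H − f = f²/(N·c). The thin-lens limits are Dn = s·h/(h + (s−f)) and Df = s·h/(h − (s−f)), so DoF = Df − Dn = 2·s·(s−f)·h / (h² − (s−f)²).
That is a quadratic in h: DoF·h² − 2·s·(s−f)·h − DoF·(s−f)² = 0 ⇒ h = (s−f)·(s + √(s² + DoF²)) / DoF = 3660 × (3720 + √(3720² + 1080²)) / 1080 = 3660 × (3720 + 3873.60) / 1080 ≈ 25734 mm.
Then N = f²/(c·h) = 60² / (0.014 × 25734) = 3600 / 360.27 ≈ 9.99.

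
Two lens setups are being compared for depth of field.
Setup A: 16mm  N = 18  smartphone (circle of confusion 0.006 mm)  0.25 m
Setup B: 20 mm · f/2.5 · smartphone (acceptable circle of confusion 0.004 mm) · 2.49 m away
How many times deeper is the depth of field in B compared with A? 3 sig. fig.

Setup A: H = 16²/(18×0.006) + 16 ≈ 2386.4 mm; DoF = Df − Dn = 277.383 − 227.538 ≈ 49.845 mm.
Setup B: H = 20²/(2.5×0.004) + 20 ≈ 40020.0 mm; DoF = Df − Dn = 2653.88 − 2345.18 ≈ 308.70 mm.
Ratio = 308.70 / 49.845 ≈ 6.19.

6.19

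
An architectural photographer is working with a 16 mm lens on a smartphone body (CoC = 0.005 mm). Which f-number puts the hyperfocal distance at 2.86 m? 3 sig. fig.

Rearrange H = f²/(N·c) + f for N: N = f² / ((H − f)·c).
N = 16² / ((2860 − 16) × 0.005) = 256 / 14.22 ≈ 18.

f/18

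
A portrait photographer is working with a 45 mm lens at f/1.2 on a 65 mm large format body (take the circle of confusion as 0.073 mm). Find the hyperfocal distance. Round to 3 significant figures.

Hyperfocal distance H = f²/(N·c) + f = 45²/(1.2 × 0.073) + 45 = 2025/0.0876 + 45 ≈ 23161.4 mm ≈ 23.2 m.

23.2 m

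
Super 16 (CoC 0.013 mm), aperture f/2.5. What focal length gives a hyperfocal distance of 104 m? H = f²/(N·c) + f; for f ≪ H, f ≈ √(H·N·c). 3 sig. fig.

58.1 mm

From H = f²/(N·c) + f, with f ≪ H: f ≈ √(H·N·c) = √(104000 × 2.5 × 0.013) = √3380.0 ≈ 58.14 mm.
The +f correction barely moves this — solving exactly, f² + N·c·f − N·c·H = 0 ⇒ f = (−N·c + √((N·c)² + 4·N·c·H))/2 = (−0.0325 + √13520)/2 ≈ 58.122 mm, so f ≈ 58.1 mm.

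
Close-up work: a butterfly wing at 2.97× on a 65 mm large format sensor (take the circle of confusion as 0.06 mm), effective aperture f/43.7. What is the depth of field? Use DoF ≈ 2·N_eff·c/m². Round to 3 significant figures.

0.594 mm

At magnification m, DoF ≈ 2·N_eff·c/m² = 2 × 43.7 × 0.06 / 2.97² = 5.244 / 8.821 ≈ 0.594 mm.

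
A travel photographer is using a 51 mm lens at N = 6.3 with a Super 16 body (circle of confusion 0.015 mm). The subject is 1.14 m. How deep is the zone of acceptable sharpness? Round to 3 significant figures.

Hyperfocal distance H = f²/(N·c) + f = 51²/(6.3 × 0.015) + 51 = 2601/0.0945 + 51 ≈ 27574.8 mm ≈ 27.57 m.
Near limit Dn = s·(H − f)/(H + s − 2f) = 1140 × (27574.8 − 51) / (27574.8 + 1140 − 2 × 51) = 1140 × 27523.8 / 28612.8 ≈ 1096.612 mm.
Far limit Df = s·(H − f)/(H − s) = 1140 × (27574.8 − 51) / (27574.8 − 1140) = 1140 × 27523.8 / 26434.8 ≈ 1186.963 mm.
Depth of field = Df − Dn = 1186.963 − 1096.612 ≈ 90.351 mm.

90.4 mm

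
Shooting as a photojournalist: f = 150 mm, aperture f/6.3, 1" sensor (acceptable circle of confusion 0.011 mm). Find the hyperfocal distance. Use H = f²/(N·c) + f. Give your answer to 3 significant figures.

325 m

Hyperfocal distance H = f²/(N·c) + f = 150²/(6.3 × 0.011) + 150 = 22500/0.0693 + 150 ≈ 324825.3 mm ≈ 325 m.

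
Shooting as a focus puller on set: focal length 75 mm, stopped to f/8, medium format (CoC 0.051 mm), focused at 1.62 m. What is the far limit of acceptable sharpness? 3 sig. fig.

Hyperfocal distance H = f²/(N·c) + f = 75²/(8 × 0.051) + 75 = 5625/0.408 + 75 ≈ 13861.8 mm ≈ 13.86 m.
Far limit Df = s·(H − f)/(H − s) = 1620 × (13861.8 − 75) / (13861.8 − 1620) = 1620 × 13786.8 / 12241.8 ≈ 1824.5 mm ≈ 1.82 m.

1.82 m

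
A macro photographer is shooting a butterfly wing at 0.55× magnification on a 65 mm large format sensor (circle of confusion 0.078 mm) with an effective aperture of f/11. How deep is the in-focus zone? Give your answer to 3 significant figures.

At magnification m, DoF ≈ 2·N_eff·c/m² = 2 × 11 × 0.078 / 0.55² = 1.716 / 0.3025 ≈ 5.67 mm.

5.67 mm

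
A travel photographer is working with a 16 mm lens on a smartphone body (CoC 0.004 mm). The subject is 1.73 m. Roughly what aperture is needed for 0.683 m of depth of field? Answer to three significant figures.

Write h = H − f = f²/(N·c). The thin-lens limits are Dn = s·h/(h + (s−f)) and Df = s·h/(h − (s−f)), so DoF = Df − Dn = 2·s·(s−f)·h / (h² − (s−f)²).
That is a quadratic in h: DoF·h² − 2·s·(s−f)·h − DoF·(s−f)² = 0 ⇒ h = (s−f)·(s + √(s² + DoF²)) / DoF = 1714 × (1730 + √(1730² + 683²)) / 683 = 1714 × (1730 + 1859.94) / 683 ≈ 9009.0 mm.
Then N = f²/(c·h) = 16² / (0.004 × 9009.0) = 256 / 36.036 ≈ 7.10.

f/7.10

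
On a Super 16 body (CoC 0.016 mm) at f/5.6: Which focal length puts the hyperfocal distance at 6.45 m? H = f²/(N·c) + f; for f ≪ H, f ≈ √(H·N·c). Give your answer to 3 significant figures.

24.0 mm

From H = f²/(N·c) + f, with f ≪ H: f ≈ √(H·N·c) = √(6450 × 5.6 × 0.016) = √577.92 ≈ 24.04 mm.
The +f correction barely moves this — solving exactly, f² + N·c·f − N·c·H = 0 ⇒ f = (−N·c + √((N·c)² + 4·N·c·H))/2 = (−0.0896 + √2311.7)/2 ≈ 23.995 mm, so f ≈ 24.0 mm.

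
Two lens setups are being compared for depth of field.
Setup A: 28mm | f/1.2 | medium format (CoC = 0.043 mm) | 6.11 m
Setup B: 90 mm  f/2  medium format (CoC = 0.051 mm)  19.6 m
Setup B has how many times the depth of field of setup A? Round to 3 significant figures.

1.76

Setup A: H = 28²/(1.2×0.043) + 28 ≈ 15221.8 mm; DoF = Df − Dn = 10188.3 − 4363.4 ≈ 5824.9 mm.
Setup B: H = 90²/(2×0.051) + 90 ≈ 79501.8 mm; DoF = Df − Dn = 25984 − 15734 ≈ 10250 mm.
Ratio = 10250 / 5824.9 ≈ 1.76.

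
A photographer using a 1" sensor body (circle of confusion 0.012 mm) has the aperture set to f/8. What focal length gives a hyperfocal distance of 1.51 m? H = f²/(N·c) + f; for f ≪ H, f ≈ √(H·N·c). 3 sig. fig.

From H = f²/(N·c) + f, with f ≪ H: f ≈ √(H·N·c) = √(1510 × 8 × 0.012) = √144.96 ≈ 12.04 mm.
The +f correction barely moves this — solving exactly, f² + N·c·f − N·c·H = 0 ⇒ f = (−N·c + √((N·c)² + 4·N·c·H))/2 = (−0.096 + √579.85)/2 ≈ 11.992 mm, so f ≈ 12.0 mm.

12.0 mm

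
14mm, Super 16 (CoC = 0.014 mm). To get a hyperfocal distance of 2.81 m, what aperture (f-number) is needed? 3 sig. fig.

f/5.01

Rearrange H = f²/(N·c) + f for N: N = f² / ((H − f)·c).
N = 14² / ((2810 − 14) × 0.014) = 196 / 39.14 ≈ 5.01.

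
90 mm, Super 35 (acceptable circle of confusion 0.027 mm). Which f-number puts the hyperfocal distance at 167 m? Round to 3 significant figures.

Rearrange H = f²/(N·c) + f for N: N = f² / ((H − f)·c).
N = 90² / ((167000 − 90) × 0.027) = 8100 / 4507 ≈ 1.80.

f/1.80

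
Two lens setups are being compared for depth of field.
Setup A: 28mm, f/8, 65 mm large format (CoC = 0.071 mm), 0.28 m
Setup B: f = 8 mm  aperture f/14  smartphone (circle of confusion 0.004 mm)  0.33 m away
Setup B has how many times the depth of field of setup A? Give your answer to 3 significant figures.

Setup A: H = 28²/(8×0.071) + 28 ≈ 1408.3 mm; DoF = Df − Dn = 342.54 − 236.77 ≈ 105.77 mm.
Setup B: H = 8²/(14×0.004) + 8 ≈ 1150.9 mm; DoF = Df − Dn = 459.45 − 257.46 ≈ 201.99 mm.
Ratio = 201.99 / 105.77 ≈ 1.91.

1.91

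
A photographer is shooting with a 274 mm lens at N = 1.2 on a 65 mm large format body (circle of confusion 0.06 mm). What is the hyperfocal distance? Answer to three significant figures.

Hyperfocal distance H = f²/(N·c) + f = 274²/(1.2 × 0.06) + 274 = 75076/0.072 + 274 ≈ 1042996.2 mm ≈ 1040 m.

1040 m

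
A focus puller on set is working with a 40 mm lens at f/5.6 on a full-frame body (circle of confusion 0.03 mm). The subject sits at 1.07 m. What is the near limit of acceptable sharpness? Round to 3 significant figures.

Hyperfocal distance H = f²/(N·c) + f = 40²/(5.6 × 0.03) + 40 = 1600/0.168 + 40 ≈ 9563.8 mm ≈ 9.564 m.
Near limit Dn = s·(H − f)/(H + s − 2f) = 1070 × (9563.8 − 40) / (9563.8 + 1070 − 2 × 40) = 1070 × 9523.8 / 10553.8 ≈ 965.57 mm ≈ 0.966 m.

0.966 m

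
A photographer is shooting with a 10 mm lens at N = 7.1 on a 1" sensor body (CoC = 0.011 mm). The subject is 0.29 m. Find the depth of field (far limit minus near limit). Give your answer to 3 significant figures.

133 mm

Hyperfocal distance H = f²/(N·c) + f = 10²/(7.1 × 0.011) + 10 = 100/0.0781 + 10 ≈ 1290.4 mm ≈ 1.290 m.
Near limit Dn = s·(H − f)/(H + s − 2f) = 290 × (1290.4 − 10) / (1290.4 + 290 − 2 × 10) = 290 × 1280.4 / 1560.4 ≈ 237.96 mm.
Far limit Df = s·(H − f)/(H − s) = 290 × (1290.4 − 10) / (1290.4 − 290) = 290 × 1280.4 / 1000.4 ≈ 371.17 mm.
Depth of field = Df − Dn = 371.17 − 237.96 ≈ 133.21 mm.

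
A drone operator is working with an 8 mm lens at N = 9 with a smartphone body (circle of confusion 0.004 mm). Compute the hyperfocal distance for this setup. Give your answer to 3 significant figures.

Hyperfocal distance H = f²/(N·c) + f = 8²/(9 × 0.004) + 8 = 64/0.036 + 8 ≈ 1785.8 mm ≈ 1.79 m.

1.79 m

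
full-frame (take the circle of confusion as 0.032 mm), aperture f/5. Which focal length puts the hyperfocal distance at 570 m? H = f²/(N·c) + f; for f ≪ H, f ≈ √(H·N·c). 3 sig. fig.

302 mm

From H = f²/(N·c) + f, with f ≪ H: f ≈ √(H·N·c) = √(570000 × 5 × 0.032) = √91200 ≈ 302.0 mm.
The +f correction barely moves this — solving exactly, f² + N·c·f − N·c·H = 0 ⇒ f = (−N·c + √((N·c)² + 4·N·c·H))/2 = (−0.16 + √364800)/2 ≈ 301.91 mm, so f ≈ 302 mm.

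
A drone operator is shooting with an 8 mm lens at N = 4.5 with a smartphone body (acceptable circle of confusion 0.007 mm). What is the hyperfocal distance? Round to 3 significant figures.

Hyperfocal distance H = f²/(N·c) + f = 8²/(4.5 × 0.007) + 8 = 64/0.0315 + 8 ≈ 2039.7 mm ≈ 2.04 m.

2.04 m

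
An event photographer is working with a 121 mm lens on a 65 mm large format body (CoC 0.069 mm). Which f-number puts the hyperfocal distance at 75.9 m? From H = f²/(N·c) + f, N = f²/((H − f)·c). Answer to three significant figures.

Rearrange H = f²/(N·c) + f for N: N = f² / ((H − f)·c).
N = 121² / ((75900 − 121) × 0.069) = 14641 / 5229 ≈ 2.80.

f/2.80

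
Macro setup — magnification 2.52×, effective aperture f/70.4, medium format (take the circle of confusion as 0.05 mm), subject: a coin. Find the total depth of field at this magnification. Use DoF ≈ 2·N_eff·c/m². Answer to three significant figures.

1.11 mm

At magnification m, DoF ≈ 2·N_eff·c/m² = 2 × 70.4 × 0.05 / 2.52² = 7.04 / 6.35 ≈ 1.11 mm.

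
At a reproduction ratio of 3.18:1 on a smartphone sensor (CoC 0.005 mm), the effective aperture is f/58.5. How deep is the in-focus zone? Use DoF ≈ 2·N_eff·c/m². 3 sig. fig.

0.0578 mm

At magnification m, DoF ≈ 2·N_eff·c/m² = 2 × 58.5 × 0.005 / 3.18² = 0.585 / 10.11 ≈ 0.0578 mm.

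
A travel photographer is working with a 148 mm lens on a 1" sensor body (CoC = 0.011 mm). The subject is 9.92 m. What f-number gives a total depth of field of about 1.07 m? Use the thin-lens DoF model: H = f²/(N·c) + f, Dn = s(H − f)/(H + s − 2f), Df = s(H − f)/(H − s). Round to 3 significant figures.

Write h = H − f = f²/(N·c). The thin-lens limits are Dn = s·h/(h + (s−f)) and Df = s·h/(h − (s−f)), so DoF = Df − Dn = 2·s·(s−f)·h / (h² − (s−f)²).
That is a quadratic in h: DoF·h² − 2·s·(s−f)·h − DoF·(s−f)² = 0 ⇒ h = (s−f)·(s + √(s² + DoF²)) / DoF = 9772 × (9920 + √(9920² + 1070²)) / 1070 = 9772 × (9920 + 9977.54) / 1070 ≈ 181718 mm.
Then N = f²/(c·h) = 148² / (0.011 × 181718) = 21904 / 1998.9 ≈ 11.

f/11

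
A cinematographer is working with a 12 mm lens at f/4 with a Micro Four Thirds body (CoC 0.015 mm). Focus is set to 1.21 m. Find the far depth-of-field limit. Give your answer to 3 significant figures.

Hyperfocal distance H = f²/(N·c) + f = 12²/(4 × 0.015) + 12 = 144/0.06 + 12 ≈ 2412.0 mm ≈ 2.412 m.
Far limit Df = s·(H − f)/(H − s) = 1210 × (2412.0 − 12) / (2412.0 − 1210) = 1210 × 2400.0 / 1202.0 ≈ 2416.0 mm ≈ 2.42 m.

2.42 m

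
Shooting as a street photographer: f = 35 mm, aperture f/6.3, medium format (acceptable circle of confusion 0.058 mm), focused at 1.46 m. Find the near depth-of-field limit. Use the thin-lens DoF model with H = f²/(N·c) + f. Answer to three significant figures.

Hyperfocal distance H = f²/(N·c) + f = 35²/(6.3 × 0.058) + 35 = 1225/0.3654 + 35 ≈ 3387.5 mm ≈ 3.387 m.
Near limit Dn = s·(H − f)/(H + s − 2f) = 1460 × (3387.5 − 35) / (3387.5 + 1460 − 2 × 35) = 1460 × 3352.5 / 4777.5 ≈ 1024.5 mm ≈ 1.02 m.

1.02 m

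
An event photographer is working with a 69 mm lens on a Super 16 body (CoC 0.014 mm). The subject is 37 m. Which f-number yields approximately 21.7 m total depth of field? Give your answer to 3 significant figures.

f/2.50

Write h = H − f = f²/(N·c). The thin-lens limits are Dn = s·h/(h + (s−f)) and Df = s·h/(h − (s−f)), so DoF = Df − Dn = 2·s·(s−f)·h / (h² − (s−f)²).
That is a quadratic in h: DoF·h² − 2·s·(s−f)·h − DoF·(s−f)² = 0 ⇒ h = (s−f)·(s + √(s² + DoF²)) / DoF = 36931 × (37000 + √(37000² + 21700²)) / 21700 = 36931 × (37000 + 42893.9) / 21700 ≈ 135971 mm.
Then N = f²/(c·h) = 69² / (0.014 × 135971) = 4761 / 1903.6 ≈ 2.50.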